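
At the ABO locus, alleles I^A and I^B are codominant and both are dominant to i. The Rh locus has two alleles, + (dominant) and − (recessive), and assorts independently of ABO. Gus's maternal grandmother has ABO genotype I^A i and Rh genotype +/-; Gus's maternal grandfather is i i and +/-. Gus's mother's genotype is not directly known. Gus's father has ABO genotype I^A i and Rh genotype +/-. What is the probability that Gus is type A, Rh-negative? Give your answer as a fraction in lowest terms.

Gus's mother's ABO genotype from I^A i × i i: 1/2 I^A i, 1/2 i i.
Crossing each possibility with the father I^A i and summing P(type A): 1/2·3/4 + 1/2·1/2 = 5/8.
Similarly for Rh via the mother's Rh distribution: P(Rh-) = 1/4.
Independent loci: 5/8 × 1/4 = 5/32.

5/32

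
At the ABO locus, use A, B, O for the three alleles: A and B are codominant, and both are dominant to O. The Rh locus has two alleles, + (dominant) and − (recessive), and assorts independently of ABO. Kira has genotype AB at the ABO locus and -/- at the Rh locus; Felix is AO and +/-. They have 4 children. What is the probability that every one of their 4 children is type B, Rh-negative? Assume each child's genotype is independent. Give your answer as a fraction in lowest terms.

ABO cross AB × AO → 1/2 A, 1/4 B, 1/4 AB.
Rh cross -/- × +/- → 1/2 Rh+, 1/2 Rh-; so P(type B, Rh-negative) = 1/4 × 1/2 = 1/8 per child.
All 4 independent: (1/8)^4 = 1/4096.

1/4096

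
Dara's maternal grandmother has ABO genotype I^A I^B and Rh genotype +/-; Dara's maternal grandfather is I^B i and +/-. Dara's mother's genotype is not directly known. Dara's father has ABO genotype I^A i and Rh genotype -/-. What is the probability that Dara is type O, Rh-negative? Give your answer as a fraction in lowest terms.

1/16

Dara's mother's ABO genotype from I^A I^B × I^B i: 1/4 I^A I^B, 1/4 I^A i, 1/4 I^B I^B, 1/4 I^B i.
Crossing each possibility with the father I^A i and summing P(type O): 1/4·0 + 1/4·1/4 + 1/4·0 + 1/4·1/4 = 1/8.
Similarly for Rh via the mother's Rh distribution: P(Rh-) = 1/2.
Independent loci: 1/8 × 1/2 = 1/16.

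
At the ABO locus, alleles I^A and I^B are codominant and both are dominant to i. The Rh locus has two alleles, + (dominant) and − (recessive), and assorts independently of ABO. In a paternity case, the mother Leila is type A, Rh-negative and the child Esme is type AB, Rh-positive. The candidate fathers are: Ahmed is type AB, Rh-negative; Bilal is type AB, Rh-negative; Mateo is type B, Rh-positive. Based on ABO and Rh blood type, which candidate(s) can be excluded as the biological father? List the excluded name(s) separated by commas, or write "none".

Ahmed, Bilal

A candidate is excluded only if no genotype consistent with his phenotype could produce a type AB, Rh-positive child with a type A, Rh-negative mother.
Ahmed (type AB, Rh-): no genotype consistent with that phenotype can produce a type-AB Rh+ child with a type-A mother.
Bilal (type AB, Rh-): no genotype consistent with that phenotype can produce a type-AB Rh+ child with a type-A mother.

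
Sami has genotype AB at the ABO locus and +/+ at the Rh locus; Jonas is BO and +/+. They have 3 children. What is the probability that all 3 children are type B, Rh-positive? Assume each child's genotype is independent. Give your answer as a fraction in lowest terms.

1/8

ABO cross AB × BO → 1/4 A, 1/2 B, 1/4 AB.
Rh cross +/+ × +/+ → 1 Rh+; so P(type B, Rh-positive) = 1/2 × 1 = 1/2 per child.
All 3 independent: (1/2)^3 = 1/8.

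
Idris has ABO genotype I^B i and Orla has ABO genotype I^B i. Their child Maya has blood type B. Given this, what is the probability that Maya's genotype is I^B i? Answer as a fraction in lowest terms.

Cross I^B i × I^B i → 1/4 I^B I^B, 1/2 I^B i, 1/4 i i.
Type-B genotypes among offspring: I^B I^B (1/4), I^B i (1/2); total 3/4.
P(I^B i | type B) = (1/2) / (3/4) = 2/3.

2/3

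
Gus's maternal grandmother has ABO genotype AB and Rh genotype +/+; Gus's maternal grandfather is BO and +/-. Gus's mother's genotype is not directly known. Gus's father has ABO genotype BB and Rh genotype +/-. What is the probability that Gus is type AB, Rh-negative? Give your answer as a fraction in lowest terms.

1/32

Gus's mother's ABO genotype from AB × BO: 1/4 AB, 1/4 AO, 1/4 BB, 1/4 BO.
Crossing each possibility with the father BB and summing P(type AB): 1/4·1/2 + 1/4·1/2 + 1/4·0 + 1/4·0 = 1/4.
Similarly for Rh via the mother's Rh distribution: P(Rh-) = 1/8.
Independent loci: 1/4 × 1/8 = 1/32.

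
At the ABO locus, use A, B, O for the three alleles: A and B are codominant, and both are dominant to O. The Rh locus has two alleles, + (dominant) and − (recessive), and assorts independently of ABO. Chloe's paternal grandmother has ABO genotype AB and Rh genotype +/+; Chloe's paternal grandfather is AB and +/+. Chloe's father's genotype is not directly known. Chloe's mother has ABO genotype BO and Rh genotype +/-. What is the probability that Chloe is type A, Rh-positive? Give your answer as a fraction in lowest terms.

1/4

Chloe's father's ABO genotype from AB × AB: 1/4 AA, 1/2 AB, 1/4 BB.
Crossing each possibility with the mother BO and summing P(type A): 1/4·1/2 + 1/2·1/4 + 1/4·0 = 1/4.
Similarly for Rh via the father's Rh distribution: P(Rh+) = 1.
Independent loci: 1/4 × 1 = 1/4.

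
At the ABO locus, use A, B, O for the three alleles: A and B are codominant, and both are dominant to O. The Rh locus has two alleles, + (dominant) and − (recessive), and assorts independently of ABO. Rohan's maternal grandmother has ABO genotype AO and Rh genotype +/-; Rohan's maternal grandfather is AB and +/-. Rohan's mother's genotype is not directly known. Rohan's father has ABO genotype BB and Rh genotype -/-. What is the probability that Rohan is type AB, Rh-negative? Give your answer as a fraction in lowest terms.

1/4

Rohan's mother's ABO genotype from AO × AB: 1/4 AA, 1/4 AB, 1/4 AO, 1/4 BO.
Crossing each possibility with the father BB and summing P(type AB): 1/4·1 + 1/4·1/2 + 1/4·1/2 + 1/4·0 = 1/2.
Similarly for Rh via the mother's Rh distribution: P(Rh-) = 1/2.
Independent loci: 1/2 × 1/2 = 1/4.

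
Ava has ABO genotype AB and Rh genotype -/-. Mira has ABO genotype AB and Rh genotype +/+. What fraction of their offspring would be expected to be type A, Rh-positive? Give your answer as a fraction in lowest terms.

ABO cross AB × AB → offspring phenotypes: 1/4 A, 1/4 B, 1/2 AB.
Rh cross -/- × +/+ → 1 Rh+.
Independent loci: P(type A, Rh-positive) = 1/4 × 1 = 1/4.

1/4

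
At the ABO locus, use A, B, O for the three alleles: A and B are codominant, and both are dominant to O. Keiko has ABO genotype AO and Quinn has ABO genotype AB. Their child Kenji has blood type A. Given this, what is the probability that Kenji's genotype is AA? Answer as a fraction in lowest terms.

1/2

Cross AO × AB → 1/4 AA, 1/4 AB, 1/4 AO, 1/4 BO.
Type-A genotypes among offspring: AA (1/4), AO (1/4); total 1/2.
P(AA | type A) = (1/4) / (1/2) = 1/2.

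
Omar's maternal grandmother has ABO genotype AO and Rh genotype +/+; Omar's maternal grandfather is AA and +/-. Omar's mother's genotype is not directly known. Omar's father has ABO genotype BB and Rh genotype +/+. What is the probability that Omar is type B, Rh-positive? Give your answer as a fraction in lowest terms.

Omar's mother's ABO genotype from AO × AA: 1/2 AA, 1/2 AO.
Crossing each possibility with the father BB and summing P(type B): 1/2·0 + 1/2·1/2 = 1/4.
Similarly for Rh via the mother's Rh distribution: P(Rh+) = 1.
Independent loci: 1/4 × 1 = 1/4.

1/4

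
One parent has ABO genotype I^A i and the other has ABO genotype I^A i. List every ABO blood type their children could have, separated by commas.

O, A

Gametes from I^A i × I^A i give offspring ABO genotypes I^A I^A, I^A i, i i, i.e. phenotypes O, A.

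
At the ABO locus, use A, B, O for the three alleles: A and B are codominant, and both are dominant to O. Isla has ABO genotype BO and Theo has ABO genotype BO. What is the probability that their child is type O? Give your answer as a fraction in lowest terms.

ABO cross BO × BO → offspring phenotypes: 1/4 O, 3/4 B.
So P(type O) = 1/4.

1/4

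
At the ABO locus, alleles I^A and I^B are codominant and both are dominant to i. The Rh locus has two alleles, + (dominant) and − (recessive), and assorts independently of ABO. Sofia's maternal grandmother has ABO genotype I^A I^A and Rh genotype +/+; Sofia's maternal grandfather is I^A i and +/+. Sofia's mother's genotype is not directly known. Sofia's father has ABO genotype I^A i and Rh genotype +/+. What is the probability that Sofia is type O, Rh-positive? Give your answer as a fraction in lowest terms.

Sofia's mother's ABO genotype from I^A I^A × I^A i: 1/2 I^A I^A, 1/2 I^A i.
Crossing each possibility with the father I^A i and summing P(type O): 1/2·0 + 1/2·1/4 = 1/8.
Similarly for Rh via the mother's Rh distribution: P(Rh+) = 1.
Independent loci: 1/8 × 1 = 1/8.

1/8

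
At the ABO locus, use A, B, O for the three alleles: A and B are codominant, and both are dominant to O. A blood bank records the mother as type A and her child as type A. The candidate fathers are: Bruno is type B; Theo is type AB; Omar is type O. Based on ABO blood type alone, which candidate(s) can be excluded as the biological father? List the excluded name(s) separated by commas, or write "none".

none

A candidate is excluded only if no genotype consistent with his phenotype could produce a type A child with a type A mother.
Every candidate has at least one consistent genotype combination, so none can be excluded.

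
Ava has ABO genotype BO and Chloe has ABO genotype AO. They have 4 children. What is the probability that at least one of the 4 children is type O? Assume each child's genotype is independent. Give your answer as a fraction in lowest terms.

ABO cross BO × AO → 1/4 O, 1/4 A, 1/4 B, 1/4 AB.
So P(type O) = 1/4 per child.
P(none) = (3/4)^4 = 81/256; P(at least one) = 1 − 81/256 = 175/256.

175/256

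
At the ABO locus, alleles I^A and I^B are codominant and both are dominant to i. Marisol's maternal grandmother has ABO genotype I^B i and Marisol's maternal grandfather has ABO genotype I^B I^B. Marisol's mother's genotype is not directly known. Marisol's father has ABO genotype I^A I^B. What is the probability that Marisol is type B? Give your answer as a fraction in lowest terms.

Marisol's mother's ABO genotype from I^B i × I^B I^B: 1/2 I^B I^B, 1/2 I^B i.
Crossing each possibility with the father I^A I^B and summing P(type B): 1/2·1/2 + 1/2·1/2 = 1/2.

1/2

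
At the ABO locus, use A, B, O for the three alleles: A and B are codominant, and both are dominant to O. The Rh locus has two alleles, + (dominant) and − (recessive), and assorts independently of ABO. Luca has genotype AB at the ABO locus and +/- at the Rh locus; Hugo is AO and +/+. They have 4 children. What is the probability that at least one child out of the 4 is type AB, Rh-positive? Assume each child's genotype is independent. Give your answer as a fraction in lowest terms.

175/256

ABO cross AB × AO → 1/2 A, 1/4 B, 1/4 AB.
Rh cross +/- × +/+ → 1 Rh+; so P(type AB, Rh-positive) = 1/4 × 1 = 1/4 per child.
P(none) = (3/4)^4 = 81/256; P(at least one) = 1 − 81/256 = 175/256.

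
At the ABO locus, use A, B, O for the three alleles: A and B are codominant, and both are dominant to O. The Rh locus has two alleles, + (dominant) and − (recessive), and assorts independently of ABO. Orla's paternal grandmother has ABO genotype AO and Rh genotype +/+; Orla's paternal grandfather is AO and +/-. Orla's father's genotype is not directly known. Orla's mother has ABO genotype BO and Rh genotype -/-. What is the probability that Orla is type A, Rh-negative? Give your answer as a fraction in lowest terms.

Orla's father's ABO genotype from AO × AO: 1/4 AA, 1/2 AO, 1/4 OO.
Crossing each possibility with the mother BO and summing P(type A): 1/4·1/2 + 1/2·1/4 + 1/4·0 = 1/4.
Similarly for Rh via the father's Rh distribution: P(Rh-) = 1/4.
Independent loci: 1/4 × 1/4 = 1/16.

1/16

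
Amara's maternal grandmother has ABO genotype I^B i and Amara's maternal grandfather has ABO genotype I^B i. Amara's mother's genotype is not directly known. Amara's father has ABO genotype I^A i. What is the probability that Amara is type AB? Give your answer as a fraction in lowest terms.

Amara's mother's ABO genotype from I^B i × I^B i: 1/4 I^B I^B, 1/2 I^B i, 1/4 i i.
Crossing each possibility with the father I^A i and summing P(type AB): 1/4·1/2 + 1/2·1/4 + 1/4·0 = 1/4.

1/4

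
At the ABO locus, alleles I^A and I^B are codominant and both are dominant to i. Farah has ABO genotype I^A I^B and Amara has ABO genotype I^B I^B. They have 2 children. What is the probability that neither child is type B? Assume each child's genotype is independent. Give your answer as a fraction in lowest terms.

ABO cross I^A I^B × I^B I^B → 1/2 B, 1/2 AB.
So P(type B) = 1/2 per child.
P(not type B) = 1/2 for one child; (1/2)^2 = 1/4.

1/4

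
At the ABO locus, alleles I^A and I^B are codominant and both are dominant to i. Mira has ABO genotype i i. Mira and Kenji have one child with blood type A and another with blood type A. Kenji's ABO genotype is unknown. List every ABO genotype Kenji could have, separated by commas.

I^A I^A, I^A I^B, I^A i

For each candidate genotype of Kenji, check whether crossing it with i i can produce every observed child phenotype.
  I^A I^A → possible child types {A} ✓
  I^A I^B → possible child types {A, B} ✓
  I^A i → possible child types {O, A} ✓
  I^B I^B → possible child types {B} ✗
  I^B i → possible child types {O, B} ✗
  i i → possible child types {O} ✗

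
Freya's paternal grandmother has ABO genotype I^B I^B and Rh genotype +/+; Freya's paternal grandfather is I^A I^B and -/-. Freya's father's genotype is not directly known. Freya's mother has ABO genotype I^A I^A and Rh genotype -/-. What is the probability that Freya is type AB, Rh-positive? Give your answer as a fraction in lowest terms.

Freya's father's ABO genotype from I^B I^B × I^A I^B: 1/2 I^A I^B, 1/2 I^B I^B.
Crossing each possibility with the mother I^A I^A and summing P(type AB): 1/2·1/2 + 1/2·1 = 3/4.
Similarly for Rh via the father's Rh distribution: P(Rh+) = 1/2.
Independent loci: 3/4 × 1/2 = 3/8.

3/8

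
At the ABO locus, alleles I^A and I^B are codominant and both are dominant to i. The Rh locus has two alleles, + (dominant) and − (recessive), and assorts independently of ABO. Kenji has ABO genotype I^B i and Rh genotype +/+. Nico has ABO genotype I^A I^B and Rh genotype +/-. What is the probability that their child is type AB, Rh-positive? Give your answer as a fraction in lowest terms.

ABO cross I^B i × I^A I^B → offspring phenotypes: 1/4 A, 1/2 B, 1/4 AB.
Rh cross +/+ × +/- → 1 Rh+.
Independent loci: P(type AB, Rh-positive) = 1/4 × 1 = 1/4.

1/4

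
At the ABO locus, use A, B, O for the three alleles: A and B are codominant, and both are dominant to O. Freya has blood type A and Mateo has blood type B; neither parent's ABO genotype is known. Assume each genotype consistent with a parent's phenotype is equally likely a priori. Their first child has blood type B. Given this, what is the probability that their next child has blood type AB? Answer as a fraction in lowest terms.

5/12

Possible genotypes: Freya ∈ {AA, AO}; Mateo ∈ {BB, BO}.
Weight each parental genotype pair by prior × P(type-B child):
  AO × BB: posterior weight 2/3; P(next child type AB) = 1/2.
  AO × BO: posterior weight 1/3; P(next child type AB) = 1/4.
Weighted sum = 5/12.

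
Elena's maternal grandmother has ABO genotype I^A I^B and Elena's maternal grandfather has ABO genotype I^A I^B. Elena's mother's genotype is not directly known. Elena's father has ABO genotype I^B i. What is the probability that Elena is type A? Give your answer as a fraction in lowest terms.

Elena's mother's ABO genotype from I^A I^B × I^A I^B: 1/4 I^A I^A, 1/2 I^A I^B, 1/4 I^B I^B.
Crossing each possibility with the father I^B i and summing P(type A): 1/4·1/2 + 1/2·1/4 + 1/4·0 = 1/4.

1/4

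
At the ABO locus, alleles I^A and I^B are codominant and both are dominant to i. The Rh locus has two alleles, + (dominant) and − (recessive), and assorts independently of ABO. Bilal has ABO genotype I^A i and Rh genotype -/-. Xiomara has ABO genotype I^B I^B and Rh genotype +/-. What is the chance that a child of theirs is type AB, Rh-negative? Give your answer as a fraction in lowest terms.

1/4

ABO cross I^A i × I^B I^B → offspring phenotypes: 1/2 B, 1/2 AB.
Rh cross -/- × +/- → 1/2 Rh+, 1/2 Rh-.
Independent loci: P(type AB, Rh-negative) = 1/2 × 1/2 = 1/4.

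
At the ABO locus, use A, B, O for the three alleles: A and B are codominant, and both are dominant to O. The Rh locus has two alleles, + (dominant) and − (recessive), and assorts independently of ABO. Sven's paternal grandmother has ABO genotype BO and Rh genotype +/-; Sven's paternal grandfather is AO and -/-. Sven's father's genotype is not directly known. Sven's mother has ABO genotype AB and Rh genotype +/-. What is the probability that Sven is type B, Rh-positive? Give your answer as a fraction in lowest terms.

15/64

Sven's father's ABO genotype from BO × AO: 1/4 AB, 1/4 AO, 1/4 BO, 1/4 OO.
Crossing each possibility with the mother AB and summing P(type B): 1/4·1/4 + 1/4·1/4 + 1/4·1/2 + 1/4·1/2 = 3/8.
Similarly for Rh via the father's Rh distribution: P(Rh+) = 5/8.
Independent loci: 3/8 × 5/8 = 15/64.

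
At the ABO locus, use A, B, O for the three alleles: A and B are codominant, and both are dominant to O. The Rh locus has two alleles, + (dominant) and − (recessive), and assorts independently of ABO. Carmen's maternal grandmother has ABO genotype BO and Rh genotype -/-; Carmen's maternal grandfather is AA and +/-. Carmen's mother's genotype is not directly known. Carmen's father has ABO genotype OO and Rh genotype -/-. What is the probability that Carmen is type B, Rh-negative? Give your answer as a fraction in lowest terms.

Carmen's mother's ABO genotype from BO × AA: 1/2 AB, 1/2 AO.
Crossing each possibility with the father OO and summing P(type B): 1/2·1/2 + 1/2·0 = 1/4.
Similarly for Rh via the mother's Rh distribution: P(Rh-) = 3/4.
Independent loci: 1/4 × 3/4 = 3/16.

3/16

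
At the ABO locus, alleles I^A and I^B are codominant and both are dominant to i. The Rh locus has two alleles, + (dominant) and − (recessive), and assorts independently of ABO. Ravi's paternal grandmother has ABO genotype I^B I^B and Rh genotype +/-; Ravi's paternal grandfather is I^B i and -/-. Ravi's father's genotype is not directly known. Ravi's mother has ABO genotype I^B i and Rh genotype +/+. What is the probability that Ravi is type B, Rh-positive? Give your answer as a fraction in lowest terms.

Ravi's father's ABO genotype from I^B I^B × I^B i: 1/2 I^B I^B, 1/2 I^B i.
Crossing each possibility with the mother I^B i and summing P(type B): 1/2·1 + 1/2·3/4 = 7/8.
Similarly for Rh via the father's Rh distribution: P(Rh+) = 1.
Independent loci: 7/8 × 1 = 7/8.

7/8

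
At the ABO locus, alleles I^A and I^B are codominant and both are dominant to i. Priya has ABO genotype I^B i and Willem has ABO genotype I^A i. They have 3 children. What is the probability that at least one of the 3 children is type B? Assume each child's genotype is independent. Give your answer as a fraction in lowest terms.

37/64

ABO cross I^B i × I^A i → 1/4 O, 1/4 A, 1/4 B, 1/4 AB.
So P(type B) = 1/4 per child.
P(none) = (3/4)^3 = 27/64; P(at least one) = 1 − 27/64 = 37/64.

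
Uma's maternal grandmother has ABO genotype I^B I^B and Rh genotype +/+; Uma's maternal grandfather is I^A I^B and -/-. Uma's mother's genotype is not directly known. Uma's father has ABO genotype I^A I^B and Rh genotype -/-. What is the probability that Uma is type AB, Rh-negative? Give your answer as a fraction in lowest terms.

Uma's mother's ABO genotype from I^B I^B × I^A I^B: 1/2 I^A I^B, 1/2 I^B I^B.
Crossing each possibility with the father I^A I^B and summing P(type AB): 1/2·1/2 + 1/2·1/2 = 1/2.
Similarly for Rh via the mother's Rh distribution: P(Rh-) = 1/2.
Independent loci: 1/2 × 1/2 = 1/4.

1/4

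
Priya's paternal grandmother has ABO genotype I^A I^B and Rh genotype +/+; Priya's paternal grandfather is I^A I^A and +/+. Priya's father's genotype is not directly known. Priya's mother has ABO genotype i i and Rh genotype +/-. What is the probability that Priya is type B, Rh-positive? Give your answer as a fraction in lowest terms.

1/4

Priya's father's ABO genotype from I^A I^B × I^A I^A: 1/2 I^A I^A, 1/2 I^A I^B.
Crossing each possibility with the mother i i and summing P(type B): 1/2·0 + 1/2·1/2 = 1/4.
Similarly for Rh via the father's Rh distribution: P(Rh+) = 1.
Independent loci: 1/4 × 1 = 1/4.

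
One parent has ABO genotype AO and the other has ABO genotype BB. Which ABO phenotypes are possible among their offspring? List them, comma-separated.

B, AB

Gametes from AO × BB give offspring ABO genotypes AB, BO, i.e. phenotypes B, AB.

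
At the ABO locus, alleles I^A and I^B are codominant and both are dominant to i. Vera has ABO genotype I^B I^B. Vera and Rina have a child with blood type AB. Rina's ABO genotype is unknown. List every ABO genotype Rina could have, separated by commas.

For each candidate genotype of Rina, check whether crossing it with I^B I^B can produce every observed child phenotype.
  I^A I^A → possible child types {AB} ✓
  I^A I^B → possible child types {B, AB} ✓
  I^A i → possible child types {B, AB} ✓
  I^B I^B → possible child types {B} ✗
  I^B i → possible child types {B} ✗
  i i → possible child types {B} ✗

I^A I^A, I^A I^B, I^A i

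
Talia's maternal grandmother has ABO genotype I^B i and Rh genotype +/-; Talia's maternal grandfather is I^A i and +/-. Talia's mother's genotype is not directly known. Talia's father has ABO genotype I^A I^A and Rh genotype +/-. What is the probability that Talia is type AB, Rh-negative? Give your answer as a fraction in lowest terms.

Talia's mother's ABO genotype from I^B i × I^A i: 1/4 I^A I^B, 1/4 I^A i, 1/4 I^B i, 1/4 i i.
Crossing each possibility with the father I^A I^A and summing P(type AB): 1/4·1/2 + 1/4·0 + 1/4·1/2 + 1/4·0 = 1/4.
Similarly for Rh via the mother's Rh distribution: P(Rh-) = 1/4.
Independent loci: 1/4 × 1/4 = 1/16.

1/16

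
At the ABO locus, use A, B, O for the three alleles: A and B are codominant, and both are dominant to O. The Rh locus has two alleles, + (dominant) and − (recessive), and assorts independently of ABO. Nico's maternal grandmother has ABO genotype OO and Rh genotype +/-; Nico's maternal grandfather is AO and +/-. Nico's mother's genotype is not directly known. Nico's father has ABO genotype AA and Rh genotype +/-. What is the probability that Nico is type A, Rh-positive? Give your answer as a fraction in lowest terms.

Nico's mother's ABO genotype from OO × AO: 1/2 AO, 1/2 OO.
Crossing each possibility with the father AA and summing P(type A): 1/2·1 + 1/2·1 = 1.
Similarly for Rh via the mother's Rh distribution: P(Rh+) = 3/4.
Independent loci: 1 × 3/4 = 3/4.

3/4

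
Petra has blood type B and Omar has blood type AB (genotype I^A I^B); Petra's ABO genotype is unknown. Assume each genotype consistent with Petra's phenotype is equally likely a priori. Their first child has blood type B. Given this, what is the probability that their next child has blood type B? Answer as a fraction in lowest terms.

Possible genotypes: Petra ∈ {I^B I^B, I^B i}; Omar ∈ {I^A I^B}.
Weight each parental genotype pair by prior × P(type-B child):
  I^B I^B × I^A I^B: posterior weight 1/2; P(next child type B) = 1/2.
  I^B i × I^A I^B: posterior weight 1/2; P(next child type B) = 1/2.
Weighted sum = 1/2.

1/2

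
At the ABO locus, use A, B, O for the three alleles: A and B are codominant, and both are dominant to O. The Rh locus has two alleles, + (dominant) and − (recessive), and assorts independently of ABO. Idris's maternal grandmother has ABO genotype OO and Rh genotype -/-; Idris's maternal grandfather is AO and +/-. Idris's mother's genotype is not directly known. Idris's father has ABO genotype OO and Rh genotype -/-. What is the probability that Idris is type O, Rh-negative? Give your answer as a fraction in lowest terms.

Idris's mother's ABO genotype from OO × AO: 1/2 AO, 1/2 OO.
Crossing each possibility with the father OO and summing P(type O): 1/2·1/2 + 1/2·1 = 3/4.
Similarly for Rh via the mother's Rh distribution: P(Rh-) = 3/4.
Independent loci: 3/4 × 3/4 = 9/16.

9/16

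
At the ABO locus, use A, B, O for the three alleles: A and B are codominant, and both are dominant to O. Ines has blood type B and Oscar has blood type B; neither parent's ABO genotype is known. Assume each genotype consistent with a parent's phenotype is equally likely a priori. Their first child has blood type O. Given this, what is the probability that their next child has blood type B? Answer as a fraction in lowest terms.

Possible genotypes: Ines ∈ {BB, BO}; Oscar ∈ {BB, BO}.
Weight each parental genotype pair by prior × P(type-O child):
  BO × BO: posterior weight 1; P(next child type B) = 3/4.
Weighted sum = 3/4.

3/4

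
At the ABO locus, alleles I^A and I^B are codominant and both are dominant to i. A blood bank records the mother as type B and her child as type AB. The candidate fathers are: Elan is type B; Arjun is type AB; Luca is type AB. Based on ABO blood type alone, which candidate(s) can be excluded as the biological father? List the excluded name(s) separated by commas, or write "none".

Elan

A candidate is excluded only if no genotype consistent with his phenotype could produce a type AB child with a type B mother.
Elan (type B): no genotype consistent with that phenotype can produce a type-AB child with a type-B mother.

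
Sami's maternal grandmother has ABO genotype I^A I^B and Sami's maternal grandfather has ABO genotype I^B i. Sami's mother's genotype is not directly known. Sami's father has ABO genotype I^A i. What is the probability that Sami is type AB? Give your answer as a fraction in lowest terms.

Sami's mother's ABO genotype from I^A I^B × I^B i: 1/4 I^A I^B, 1/4 I^A i, 1/4 I^B I^B, 1/4 I^B i.
Crossing each possibility with the father I^A i and summing P(type AB): 1/4·1/4 + 1/4·0 + 1/4·1/2 + 1/4·1/4 = 1/4.

1/4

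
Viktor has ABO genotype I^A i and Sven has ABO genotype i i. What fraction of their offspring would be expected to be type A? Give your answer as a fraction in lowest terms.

1/2

ABO cross I^A i × i i → offspring phenotypes: 1/2 O, 1/2 A.
So P(type A) = 1/2.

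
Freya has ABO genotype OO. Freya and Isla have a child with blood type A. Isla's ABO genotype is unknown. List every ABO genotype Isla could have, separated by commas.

AA, AB, AO

For each candidate genotype of Isla, check whether crossing it with OO can produce every observed child phenotype.
  AA → possible child types {A} ✓
  AB → possible child types {A, B} ✓
  AO → possible child types {O, A} ✓
  BB → possible child types {B} ✗
  BO → possible child types {O, B} ✗
  OO → possible child types {O} ✗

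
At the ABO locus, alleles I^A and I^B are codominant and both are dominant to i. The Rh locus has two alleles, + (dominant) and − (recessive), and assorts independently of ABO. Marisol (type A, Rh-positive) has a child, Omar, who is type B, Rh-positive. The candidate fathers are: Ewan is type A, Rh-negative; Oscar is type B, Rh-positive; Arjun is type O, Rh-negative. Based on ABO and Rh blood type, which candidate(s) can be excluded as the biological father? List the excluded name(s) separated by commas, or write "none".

A candidate is excluded only if no genotype consistent with his phenotype could produce a type B, Rh-positive child with a type A, Rh-positive mother.
Ewan (type A, Rh-): no genotype consistent with that phenotype can produce a type-B Rh+ child with a type-A mother.
Arjun (type O, Rh-): no genotype consistent with that phenotype can produce a type-B Rh+ child with a type-A mother.

Ewan, Arjun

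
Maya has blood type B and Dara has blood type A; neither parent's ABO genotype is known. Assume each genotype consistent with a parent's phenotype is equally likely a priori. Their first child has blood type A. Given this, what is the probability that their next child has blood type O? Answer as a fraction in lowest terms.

Possible genotypes: Maya ∈ {BB, BO}; Dara ∈ {AA, AO}.
Weight each parental genotype pair by prior × P(type-A child):
  BO × AA: posterior weight 2/3; P(next child type O) = 0.
  BO × AO: posterior weight 1/3; P(next child type O) = 1/4.
Weighted sum = 1/12.

1/12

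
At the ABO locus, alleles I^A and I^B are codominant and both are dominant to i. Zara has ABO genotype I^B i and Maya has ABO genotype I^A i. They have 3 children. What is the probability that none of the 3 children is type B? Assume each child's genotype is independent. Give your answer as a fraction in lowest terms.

27/64

ABO cross I^B i × I^A i → 1/4 O, 1/4 A, 1/4 B, 1/4 AB.
So P(type B) = 1/4 per child.
P(not type B) = 3/4 for one child; (3/4)^3 = 27/64.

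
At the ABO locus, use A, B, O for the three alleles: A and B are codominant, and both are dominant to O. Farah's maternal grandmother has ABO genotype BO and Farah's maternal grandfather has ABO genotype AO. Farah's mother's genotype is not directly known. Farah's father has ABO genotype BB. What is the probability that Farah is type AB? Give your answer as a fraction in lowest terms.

Farah's mother's ABO genotype from BO × AO: 1/4 AB, 1/4 AO, 1/4 BO, 1/4 OO.
Crossing each possibility with the father BB and summing P(type AB): 1/4·1/2 + 1/4·1/2 + 1/4·0 + 1/4·0 = 1/4.

1/4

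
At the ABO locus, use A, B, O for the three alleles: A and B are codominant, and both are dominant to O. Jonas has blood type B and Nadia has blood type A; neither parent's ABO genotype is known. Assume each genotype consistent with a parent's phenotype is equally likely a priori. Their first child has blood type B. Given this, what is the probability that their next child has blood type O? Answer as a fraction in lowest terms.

Possible genotypes: Jonas ∈ {BB, BO}; Nadia ∈ {AA, AO}.
Weight each parental genotype pair by prior × P(type-B child):
  BB × AO: posterior weight 2/3; P(next child type O) = 0.
  BO × AO: posterior weight 1/3; P(next child type O) = 1/4.
Weighted sum = 1/12.

1/12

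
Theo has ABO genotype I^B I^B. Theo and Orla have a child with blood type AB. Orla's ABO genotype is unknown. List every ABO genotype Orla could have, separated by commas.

I^A I^A, I^A I^B, I^A i

For each candidate genotype of Orla, check whether crossing it with I^B I^B can produce every observed child phenotype.
  I^A I^A → possible child types {AB} ✓
  I^A I^B → possible child types {B, AB} ✓
  I^A i → possible child types {B, AB} ✓
  I^B I^B → possible child types {B} ✗
  I^B i → possible child types {B} ✗
  i i → possible child types {B} ✗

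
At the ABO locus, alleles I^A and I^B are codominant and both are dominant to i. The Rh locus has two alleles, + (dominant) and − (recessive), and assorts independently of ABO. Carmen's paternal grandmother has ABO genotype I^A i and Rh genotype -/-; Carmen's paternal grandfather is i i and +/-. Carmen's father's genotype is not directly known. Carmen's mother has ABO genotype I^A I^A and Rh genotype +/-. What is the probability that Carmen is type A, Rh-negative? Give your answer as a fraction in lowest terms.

Carmen's father's ABO genotype from I^A i × i i: 1/2 I^A i, 1/2 i i.
Crossing each possibility with the mother I^A I^A and summing P(type A): 1/2·1 + 1/2·1 = 1.
Similarly for Rh via the father's Rh distribution: P(Rh-) = 3/8.
Independent loci: 1 × 3/8 = 3/8.

3/8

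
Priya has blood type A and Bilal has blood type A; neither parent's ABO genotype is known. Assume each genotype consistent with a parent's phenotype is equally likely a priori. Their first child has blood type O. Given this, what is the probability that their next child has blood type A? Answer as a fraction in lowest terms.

Possible genotypes: Priya ∈ {AA, AO}; Bilal ∈ {AA, AO}.
Weight each parental genotype pair by prior × P(type-O child):
  AO × AO: posterior weight 1; P(next child type A) = 3/4.
Weighted sum = 3/4.

3/4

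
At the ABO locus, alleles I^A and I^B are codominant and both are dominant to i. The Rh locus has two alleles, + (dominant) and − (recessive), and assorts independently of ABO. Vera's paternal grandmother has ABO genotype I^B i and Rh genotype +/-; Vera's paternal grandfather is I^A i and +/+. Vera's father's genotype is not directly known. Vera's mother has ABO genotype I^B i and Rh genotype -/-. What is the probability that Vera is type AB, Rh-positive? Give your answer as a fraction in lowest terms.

Vera's father's ABO genotype from I^B i × I^A i: 1/4 I^A I^B, 1/4 I^A i, 1/4 I^B i, 1/4 i i.
Crossing each possibility with the mother I^B i and summing P(type AB): 1/4·1/4 + 1/4·1/4 + 1/4·0 + 1/4·0 = 1/8.
Similarly for Rh via the father's Rh distribution: P(Rh+) = 3/4.
Independent loci: 1/8 × 3/4 = 3/32.

3/32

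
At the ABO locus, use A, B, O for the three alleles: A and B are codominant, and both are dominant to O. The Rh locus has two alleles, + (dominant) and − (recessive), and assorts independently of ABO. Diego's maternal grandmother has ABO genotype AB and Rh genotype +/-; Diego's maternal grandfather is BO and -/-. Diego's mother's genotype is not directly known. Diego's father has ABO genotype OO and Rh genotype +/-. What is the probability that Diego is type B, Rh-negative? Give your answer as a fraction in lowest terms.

3/16

Diego's mother's ABO genotype from AB × BO: 1/4 AB, 1/4 AO, 1/4 BB, 1/4 BO.
Crossing each possibility with the father OO and summing P(type B): 1/4·1/2 + 1/4·0 + 1/4·1 + 1/4·1/2 = 1/2.
Similarly for Rh via the mother's Rh distribution: P(Rh-) = 3/8.
Independent loci: 1/2 × 3/8 = 3/16.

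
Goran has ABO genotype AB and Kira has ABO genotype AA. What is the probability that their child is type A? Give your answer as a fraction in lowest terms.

ABO cross AB × AA → offspring phenotypes: 1/2 A, 1/2 AB.
So P(type A) = 1/2.

1/2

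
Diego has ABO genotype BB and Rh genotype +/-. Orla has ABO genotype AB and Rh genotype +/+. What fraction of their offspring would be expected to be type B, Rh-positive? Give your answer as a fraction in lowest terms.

1/2

ABO cross BB × AB → offspring phenotypes: 1/2 B, 1/2 AB.
Rh cross +/- × +/+ → 1 Rh+.
Independent loci: P(type B, Rh-positive) = 1/2 × 1 = 1/2.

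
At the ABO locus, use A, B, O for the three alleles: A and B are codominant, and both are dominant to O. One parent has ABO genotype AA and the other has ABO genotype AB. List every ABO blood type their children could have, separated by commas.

A, AB

Gametes from AA × AB give offspring ABO genotypes AA, AB, i.e. phenotypes A, AB.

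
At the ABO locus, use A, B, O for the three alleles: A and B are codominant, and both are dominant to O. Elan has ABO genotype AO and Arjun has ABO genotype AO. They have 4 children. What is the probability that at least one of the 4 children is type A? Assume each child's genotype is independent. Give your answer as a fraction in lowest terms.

ABO cross AO × AO → 1/4 O, 3/4 A.
So P(type A) = 3/4 per child.
P(none) = (1/4)^4 = 1/256; P(at least one) = 1 − 1/256 = 255/256.

255/256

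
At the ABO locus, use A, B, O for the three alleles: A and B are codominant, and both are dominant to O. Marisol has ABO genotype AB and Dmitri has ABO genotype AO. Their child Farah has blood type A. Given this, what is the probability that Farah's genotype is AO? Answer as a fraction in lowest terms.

Cross AB × AO → 1/4 AA, 1/4 AB, 1/4 AO, 1/4 BO.
Type-A genotypes among offspring: AA (1/4), AO (1/4); total 1/2.
P(AO | type A) = (1/4) / (1/2) = 1/2.

1/2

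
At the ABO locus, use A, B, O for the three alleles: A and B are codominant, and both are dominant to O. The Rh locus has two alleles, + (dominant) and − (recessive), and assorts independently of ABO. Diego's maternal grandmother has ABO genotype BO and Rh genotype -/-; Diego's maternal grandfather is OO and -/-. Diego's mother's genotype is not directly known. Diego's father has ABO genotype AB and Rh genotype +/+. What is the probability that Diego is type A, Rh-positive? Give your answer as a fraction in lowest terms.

3/8

Diego's mother's ABO genotype from BO × OO: 1/2 BO, 1/2 OO.
Crossing each possibility with the father AB and summing P(type A): 1/2·1/4 + 1/2·1/2 = 3/8.
Similarly for Rh via the mother's Rh distribution: P(Rh+) = 1.
Independent loci: 3/8 × 1 = 3/8.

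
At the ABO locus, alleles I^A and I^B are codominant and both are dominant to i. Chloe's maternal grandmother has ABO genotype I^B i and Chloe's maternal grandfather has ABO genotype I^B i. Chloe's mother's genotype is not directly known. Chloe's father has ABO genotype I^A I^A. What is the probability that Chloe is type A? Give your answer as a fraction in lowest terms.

1/2

Chloe's mother's ABO genotype from I^B i × I^B i: 1/4 I^B I^B, 1/2 I^B i, 1/4 i i.
Crossing each possibility with the father I^A I^A and summing P(type A): 1/4·0 + 1/2·1/2 + 1/4·1 = 1/2.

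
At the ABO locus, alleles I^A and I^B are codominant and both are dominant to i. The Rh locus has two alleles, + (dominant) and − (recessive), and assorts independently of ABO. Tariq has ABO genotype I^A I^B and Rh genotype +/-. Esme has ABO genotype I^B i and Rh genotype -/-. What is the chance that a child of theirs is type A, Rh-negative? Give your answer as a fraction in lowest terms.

ABO cross I^A I^B × I^B i → offspring phenotypes: 1/4 A, 1/2 B, 1/4 AB.
Rh cross +/- × -/- → 1/2 Rh+, 1/2 Rh-.
Independent loci: P(type A, Rh-negative) = 1/4 × 1/2 = 1/8.

1/8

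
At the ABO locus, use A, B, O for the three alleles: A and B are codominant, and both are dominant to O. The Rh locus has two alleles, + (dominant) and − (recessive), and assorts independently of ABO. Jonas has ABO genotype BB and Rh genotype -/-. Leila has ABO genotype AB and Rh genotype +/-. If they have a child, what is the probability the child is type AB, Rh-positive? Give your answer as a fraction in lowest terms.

ABO cross BB × AB → offspring phenotypes: 1/2 B, 1/2 AB.
Rh cross -/- × +/- → 1/2 Rh+, 1/2 Rh-.
Independent loci: P(type AB, Rh-positive) = 1/2 × 1/2 = 1/4.

1/4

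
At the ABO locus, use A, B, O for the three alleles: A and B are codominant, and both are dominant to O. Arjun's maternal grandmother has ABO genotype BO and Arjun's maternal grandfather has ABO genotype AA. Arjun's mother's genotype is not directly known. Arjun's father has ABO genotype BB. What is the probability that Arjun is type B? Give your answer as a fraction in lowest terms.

Arjun's mother's ABO genotype from BO × AA: 1/2 AB, 1/2 AO.
Crossing each possibility with the father BB and summing P(type B): 1/2·1/2 + 1/2·1/2 = 1/2.

1/2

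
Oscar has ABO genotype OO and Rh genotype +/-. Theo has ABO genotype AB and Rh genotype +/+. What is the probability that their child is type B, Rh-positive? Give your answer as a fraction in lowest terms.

ABO cross OO × AB → offspring phenotypes: 1/2 A, 1/2 B.
Rh cross +/- × +/+ → 1 Rh+.
Independent loci: P(type B, Rh-positive) = 1/2 × 1 = 1/2.

1/2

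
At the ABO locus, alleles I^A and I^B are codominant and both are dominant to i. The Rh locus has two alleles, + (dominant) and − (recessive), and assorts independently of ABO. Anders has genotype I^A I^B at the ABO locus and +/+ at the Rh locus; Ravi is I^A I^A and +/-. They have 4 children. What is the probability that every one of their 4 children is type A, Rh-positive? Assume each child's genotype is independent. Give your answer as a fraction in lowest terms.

1/16

ABO cross I^A I^B × I^A I^A → 1/2 A, 1/2 AB.
Rh cross +/+ × +/- → 1 Rh+; so P(type A, Rh-positive) = 1/2 × 1 = 1/2 per child.
All 4 independent: (1/2)^4 = 1/16.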